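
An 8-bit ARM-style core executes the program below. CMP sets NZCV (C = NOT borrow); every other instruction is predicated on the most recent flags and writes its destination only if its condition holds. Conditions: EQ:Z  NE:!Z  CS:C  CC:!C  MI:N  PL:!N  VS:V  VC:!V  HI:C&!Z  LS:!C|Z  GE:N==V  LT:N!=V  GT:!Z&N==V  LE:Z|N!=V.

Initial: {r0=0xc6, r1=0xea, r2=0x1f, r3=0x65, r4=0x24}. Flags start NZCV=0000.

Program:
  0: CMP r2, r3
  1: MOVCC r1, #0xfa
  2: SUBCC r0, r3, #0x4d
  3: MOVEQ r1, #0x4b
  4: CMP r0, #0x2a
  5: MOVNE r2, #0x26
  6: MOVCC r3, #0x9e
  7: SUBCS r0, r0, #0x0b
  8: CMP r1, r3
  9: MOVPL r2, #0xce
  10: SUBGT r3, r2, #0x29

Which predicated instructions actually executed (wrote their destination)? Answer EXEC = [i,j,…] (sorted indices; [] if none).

[0] flags=1000 → (cmp)
[1] flags=1000 CC?T → r1=0xfa
[2] flags=1000 CC?T → r0=0x18
[3] flags=1000 EQ?F → skip
[4] flags=1000 → (cmp)
[5] flags=1000 NE?T → r2=0x26
[6] flags=1000 CC?T → r3=0x9e
[7] flags=1000 CS?F → skip
[8] flags=0010 → (cmp)
[9] flags=0010 PL?T → r2=0xce
[10] flags=0010 GT?T → r3=0xa5

EXEC = [1,2,5,6,9,10]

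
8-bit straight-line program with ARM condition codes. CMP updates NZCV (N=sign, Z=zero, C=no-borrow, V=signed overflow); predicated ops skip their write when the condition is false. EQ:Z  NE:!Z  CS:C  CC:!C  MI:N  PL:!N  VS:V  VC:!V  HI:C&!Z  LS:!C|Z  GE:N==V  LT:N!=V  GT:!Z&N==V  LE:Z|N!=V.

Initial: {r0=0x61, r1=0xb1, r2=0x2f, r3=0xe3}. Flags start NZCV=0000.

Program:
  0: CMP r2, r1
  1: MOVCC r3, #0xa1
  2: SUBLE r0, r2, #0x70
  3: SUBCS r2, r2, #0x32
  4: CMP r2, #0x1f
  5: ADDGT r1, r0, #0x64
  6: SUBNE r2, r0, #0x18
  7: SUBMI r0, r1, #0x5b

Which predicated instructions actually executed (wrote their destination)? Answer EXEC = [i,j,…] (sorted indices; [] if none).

EXEC = [1,5,6]

[0] flags=0000 → (cmp)
[1] flags=0000 CC?T → r3=0xa1
[2] flags=0000 LE?F → skip
[3] flags=0000 CS?F → skip
[4] flags=0010 → (cmp)
[5] flags=0010 GT?T → r1=0xc5
[6] flags=0010 NE?T → r2=0x49
[7] flags=0010 MI?F → skip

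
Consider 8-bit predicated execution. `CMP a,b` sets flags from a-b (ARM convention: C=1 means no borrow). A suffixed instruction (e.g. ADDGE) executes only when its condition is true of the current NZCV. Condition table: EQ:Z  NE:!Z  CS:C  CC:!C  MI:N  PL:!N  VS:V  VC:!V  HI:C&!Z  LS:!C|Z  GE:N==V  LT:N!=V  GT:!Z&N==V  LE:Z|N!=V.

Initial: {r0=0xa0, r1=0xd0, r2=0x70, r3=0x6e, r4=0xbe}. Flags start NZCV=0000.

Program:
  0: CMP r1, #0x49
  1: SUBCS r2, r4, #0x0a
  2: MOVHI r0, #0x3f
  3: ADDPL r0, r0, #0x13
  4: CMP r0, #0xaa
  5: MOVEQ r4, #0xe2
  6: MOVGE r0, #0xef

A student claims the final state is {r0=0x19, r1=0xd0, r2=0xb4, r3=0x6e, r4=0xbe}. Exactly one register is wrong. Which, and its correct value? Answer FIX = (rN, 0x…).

FIX = (r0, 0xef)

[0] flags=1010 → (cmp)
[1] flags=1010 CS?T → r2=0xb4
[2] flags=1010 HI?T → r0=0x3f
[3] flags=1010 PL?F → skip
[4] flags=1001 → (cmp)
[5] flags=1001 EQ?F → skip
[6] flags=1001 GE?T → r0=0xef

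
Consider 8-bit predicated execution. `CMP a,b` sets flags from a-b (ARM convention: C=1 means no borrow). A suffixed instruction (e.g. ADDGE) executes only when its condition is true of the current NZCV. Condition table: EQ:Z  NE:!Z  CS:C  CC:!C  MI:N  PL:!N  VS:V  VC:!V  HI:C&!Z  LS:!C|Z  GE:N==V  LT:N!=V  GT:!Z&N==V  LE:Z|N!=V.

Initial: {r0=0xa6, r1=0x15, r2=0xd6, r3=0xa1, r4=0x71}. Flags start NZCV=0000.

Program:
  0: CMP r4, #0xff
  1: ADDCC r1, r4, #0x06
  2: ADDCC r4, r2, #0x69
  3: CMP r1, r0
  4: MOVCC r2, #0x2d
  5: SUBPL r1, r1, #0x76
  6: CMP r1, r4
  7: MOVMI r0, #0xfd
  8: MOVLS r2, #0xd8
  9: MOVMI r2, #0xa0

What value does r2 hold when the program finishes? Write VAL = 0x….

0: ✓ CMP  NZCV=0000
1: ✓ ADDCC  r1←0x77
2: ✓ ADDCC  r4←0x3f
3: ✓ CMP  NZCV=1001
4: ✓ MOVCC  r2←0x2d
5: · SUBPL
6: ✓ CMP  NZCV=0010
7: · MOVMI
8: · MOVLS
9: · MOVMI

VAL = 0x2d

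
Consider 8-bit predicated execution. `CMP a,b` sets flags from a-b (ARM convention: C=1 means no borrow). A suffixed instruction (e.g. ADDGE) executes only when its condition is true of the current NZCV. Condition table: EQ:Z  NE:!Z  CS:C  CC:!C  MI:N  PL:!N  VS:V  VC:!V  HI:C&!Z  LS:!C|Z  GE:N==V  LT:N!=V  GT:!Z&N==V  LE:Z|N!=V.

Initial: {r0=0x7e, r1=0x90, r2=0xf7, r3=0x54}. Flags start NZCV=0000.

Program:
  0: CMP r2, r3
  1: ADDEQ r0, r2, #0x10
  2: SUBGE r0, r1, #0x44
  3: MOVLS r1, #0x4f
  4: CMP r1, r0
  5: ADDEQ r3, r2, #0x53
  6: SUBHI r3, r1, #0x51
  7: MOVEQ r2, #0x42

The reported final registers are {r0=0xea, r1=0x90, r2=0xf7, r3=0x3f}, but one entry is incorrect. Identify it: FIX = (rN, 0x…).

FIX = (r0, 0x7e)

0: ✓ CMP  NZCV=1010
1: · ADDEQ
2: · SUBGE
3: · MOVLS
4: ✓ CMP  NZCV=0011
5: · ADDEQ
6: ✓ SUBHI  r3←0x3f
7: · MOVEQ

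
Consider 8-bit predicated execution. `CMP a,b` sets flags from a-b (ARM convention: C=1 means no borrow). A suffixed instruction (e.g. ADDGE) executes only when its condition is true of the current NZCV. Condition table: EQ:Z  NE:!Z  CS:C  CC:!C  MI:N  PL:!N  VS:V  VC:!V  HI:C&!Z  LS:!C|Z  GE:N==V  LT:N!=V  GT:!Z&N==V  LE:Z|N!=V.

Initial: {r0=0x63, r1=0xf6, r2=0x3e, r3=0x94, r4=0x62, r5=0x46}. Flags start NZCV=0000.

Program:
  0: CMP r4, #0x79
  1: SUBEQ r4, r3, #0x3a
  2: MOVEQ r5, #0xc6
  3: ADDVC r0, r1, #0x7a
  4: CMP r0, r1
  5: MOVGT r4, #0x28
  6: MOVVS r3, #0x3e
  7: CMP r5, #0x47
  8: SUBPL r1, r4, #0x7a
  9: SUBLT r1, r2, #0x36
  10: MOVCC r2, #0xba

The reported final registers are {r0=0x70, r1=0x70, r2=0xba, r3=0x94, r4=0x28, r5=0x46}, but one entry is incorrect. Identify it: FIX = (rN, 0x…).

[0] flags=1000 → (cmp)
[1] flags=1000 EQ?F → skip
[2] flags=1000 EQ?F → skip
[3] flags=1000 VC?T → r0=0x70
[4] flags=0000 → (cmp)
[5] flags=0000 GT?T → r4=0x28
[6] flags=0000 VS?F → skip
[7] flags=1000 → (cmp)
[8] flags=1000 PL?F → skip
[9] flags=1000 LT?T → r1=0x08
[10] flags=1000 CC?T → r2=0xba

FIX = (r1, 0x08)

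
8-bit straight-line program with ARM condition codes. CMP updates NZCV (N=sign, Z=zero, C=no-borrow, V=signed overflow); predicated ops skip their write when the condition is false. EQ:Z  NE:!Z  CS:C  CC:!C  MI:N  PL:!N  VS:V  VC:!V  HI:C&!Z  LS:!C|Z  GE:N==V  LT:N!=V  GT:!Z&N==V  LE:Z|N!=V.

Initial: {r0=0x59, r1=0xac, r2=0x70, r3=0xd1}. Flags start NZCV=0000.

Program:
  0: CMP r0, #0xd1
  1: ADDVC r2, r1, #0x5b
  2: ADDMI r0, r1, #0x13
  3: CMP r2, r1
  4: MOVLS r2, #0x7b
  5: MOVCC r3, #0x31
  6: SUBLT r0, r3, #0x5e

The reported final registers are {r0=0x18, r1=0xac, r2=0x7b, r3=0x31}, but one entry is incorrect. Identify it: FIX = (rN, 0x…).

0: ✓ CMP  NZCV=1001
1: · ADDVC
2: ✓ ADDMI  r0←0xbf
3: ✓ CMP  NZCV=1001
4: ✓ MOVLS  r2←0x7b
5: ✓ MOVCC  r3←0x31
6: · SUBLT

FIX = (r0, 0xbf)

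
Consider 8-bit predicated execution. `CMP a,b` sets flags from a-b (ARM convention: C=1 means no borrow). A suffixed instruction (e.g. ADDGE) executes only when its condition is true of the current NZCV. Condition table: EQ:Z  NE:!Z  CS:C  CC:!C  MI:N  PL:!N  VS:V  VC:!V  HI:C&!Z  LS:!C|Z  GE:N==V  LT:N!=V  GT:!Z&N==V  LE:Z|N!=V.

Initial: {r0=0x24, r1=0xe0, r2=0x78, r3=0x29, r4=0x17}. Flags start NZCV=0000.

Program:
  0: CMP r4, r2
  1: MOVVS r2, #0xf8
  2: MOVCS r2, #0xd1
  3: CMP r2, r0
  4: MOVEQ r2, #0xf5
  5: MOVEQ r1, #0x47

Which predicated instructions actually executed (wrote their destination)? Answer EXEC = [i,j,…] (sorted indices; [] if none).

EXEC = []

[0] flags=1000 → (cmp)
[1] flags=1000 VS?F → skip
[2] flags=1000 CS?F → skip
[3] flags=0010 → (cmp)
[4] flags=0010 EQ?F → skip
[5] flags=0010 EQ?F → skip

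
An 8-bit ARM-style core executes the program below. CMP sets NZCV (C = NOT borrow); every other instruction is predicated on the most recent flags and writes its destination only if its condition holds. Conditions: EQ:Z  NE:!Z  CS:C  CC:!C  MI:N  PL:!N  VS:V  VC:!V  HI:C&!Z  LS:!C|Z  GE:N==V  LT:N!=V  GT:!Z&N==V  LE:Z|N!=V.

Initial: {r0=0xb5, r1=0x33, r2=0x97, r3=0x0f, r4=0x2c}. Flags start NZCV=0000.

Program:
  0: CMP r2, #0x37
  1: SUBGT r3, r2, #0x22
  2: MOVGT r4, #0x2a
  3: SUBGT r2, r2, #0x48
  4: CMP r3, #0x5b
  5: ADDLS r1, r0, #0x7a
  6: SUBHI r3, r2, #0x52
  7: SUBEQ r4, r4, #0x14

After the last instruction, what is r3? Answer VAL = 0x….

0: ✓ CMP  NZCV=0011
1: · SUBGT
2: · MOVGT
3: · SUBGT
4: ✓ CMP  NZCV=1000
5: ✓ ADDLS  r1←0x2f
6: · SUBHI
7: · SUBEQ

VAL = 0x0f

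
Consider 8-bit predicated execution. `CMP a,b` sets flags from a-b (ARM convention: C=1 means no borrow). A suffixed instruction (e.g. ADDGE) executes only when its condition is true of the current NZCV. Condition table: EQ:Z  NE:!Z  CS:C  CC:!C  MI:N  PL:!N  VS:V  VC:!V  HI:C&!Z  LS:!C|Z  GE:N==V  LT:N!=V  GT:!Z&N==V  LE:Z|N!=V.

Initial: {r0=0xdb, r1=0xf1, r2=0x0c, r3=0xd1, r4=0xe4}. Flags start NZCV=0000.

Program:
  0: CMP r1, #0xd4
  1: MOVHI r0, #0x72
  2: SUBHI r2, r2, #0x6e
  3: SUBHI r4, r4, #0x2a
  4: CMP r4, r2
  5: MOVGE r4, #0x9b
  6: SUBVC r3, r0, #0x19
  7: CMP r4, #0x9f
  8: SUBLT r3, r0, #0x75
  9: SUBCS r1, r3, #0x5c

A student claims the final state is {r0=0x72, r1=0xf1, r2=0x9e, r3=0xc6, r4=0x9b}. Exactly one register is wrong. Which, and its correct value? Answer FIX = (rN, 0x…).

FIX = (r3, 0xfd)

0: ✓ CMP  NZCV=0010
1: ✓ MOVHI  r0←0x72
2: ✓ SUBHI  r2←0x9e
3: ✓ SUBHI  r4←0xba
4: ✓ CMP  NZCV=0010
5: ✓ MOVGE  r4←0x9b
6: ✓ SUBVC  r3←0x59
7: ✓ CMP  NZCV=1000
8: ✓ SUBLT  r3←0xfd
9: · SUBCS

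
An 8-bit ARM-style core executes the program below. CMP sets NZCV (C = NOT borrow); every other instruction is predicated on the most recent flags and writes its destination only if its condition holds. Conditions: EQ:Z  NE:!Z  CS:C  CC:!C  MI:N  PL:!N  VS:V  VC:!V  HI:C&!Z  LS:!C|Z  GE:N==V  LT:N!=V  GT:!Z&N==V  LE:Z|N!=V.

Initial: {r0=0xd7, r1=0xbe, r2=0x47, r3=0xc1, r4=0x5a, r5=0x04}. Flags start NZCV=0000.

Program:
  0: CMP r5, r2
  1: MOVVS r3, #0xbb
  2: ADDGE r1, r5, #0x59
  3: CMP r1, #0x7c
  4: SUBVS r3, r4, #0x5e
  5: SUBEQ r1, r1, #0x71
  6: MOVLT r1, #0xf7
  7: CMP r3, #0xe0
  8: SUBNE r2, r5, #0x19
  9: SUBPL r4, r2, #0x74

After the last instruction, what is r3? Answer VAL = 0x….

VAL = 0xfc

[0] flags=1000 → (cmp)
[1] flags=1000 VS?F → skip
[2] flags=1000 GE?F → skip
[3] flags=0011 → (cmp)
[4] flags=0011 VS?T → r3=0xfc
[5] flags=0011 EQ?F → skip
[6] flags=0011 LT?T → r1=0xf7
[7] flags=0010 → (cmp)
[8] flags=0010 NE?T → r2=0xeb
[9] flags=0010 PL?T → r4=0x77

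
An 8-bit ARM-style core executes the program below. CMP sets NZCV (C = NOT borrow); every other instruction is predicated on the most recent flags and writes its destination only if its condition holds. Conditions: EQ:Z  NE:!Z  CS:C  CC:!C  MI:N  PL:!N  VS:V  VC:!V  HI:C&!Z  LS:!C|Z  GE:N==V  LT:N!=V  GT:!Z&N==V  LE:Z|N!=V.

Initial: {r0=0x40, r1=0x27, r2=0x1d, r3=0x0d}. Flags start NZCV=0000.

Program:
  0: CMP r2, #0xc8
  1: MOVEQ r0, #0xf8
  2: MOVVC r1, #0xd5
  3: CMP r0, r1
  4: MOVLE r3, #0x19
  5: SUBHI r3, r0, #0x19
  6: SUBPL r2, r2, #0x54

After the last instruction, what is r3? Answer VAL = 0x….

VAL = 0x0d

[0] flags=0000 → (cmp)
[1] flags=0000 EQ?F → skip
[2] flags=0000 VC?T → r1=0xd5
[3] flags=0000 → (cmp)
[4] flags=0000 LE?F → skip
[5] flags=0000 HI?F → skip
[6] flags=0000 PL?T → r2=0xc9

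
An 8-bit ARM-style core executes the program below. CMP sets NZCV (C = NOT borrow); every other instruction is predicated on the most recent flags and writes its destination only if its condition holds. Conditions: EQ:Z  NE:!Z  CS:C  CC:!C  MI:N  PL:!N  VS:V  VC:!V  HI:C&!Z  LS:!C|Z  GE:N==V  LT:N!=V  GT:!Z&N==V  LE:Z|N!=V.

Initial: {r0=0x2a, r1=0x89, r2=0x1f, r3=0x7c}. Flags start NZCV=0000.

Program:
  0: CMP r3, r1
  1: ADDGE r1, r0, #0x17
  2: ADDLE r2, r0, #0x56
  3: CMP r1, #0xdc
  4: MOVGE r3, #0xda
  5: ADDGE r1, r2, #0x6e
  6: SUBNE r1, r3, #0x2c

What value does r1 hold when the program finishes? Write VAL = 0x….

0: ✓ CMP  NZCV=1001
1: ✓ ADDGE  r1←0x41
2: · ADDLE
3: ✓ CMP  NZCV=0000
4: ✓ MOVGE  r3←0xda
5: ✓ ADDGE  r1←0x8d
6: ✓ SUBNE  r1←0xae

VAL = 0xae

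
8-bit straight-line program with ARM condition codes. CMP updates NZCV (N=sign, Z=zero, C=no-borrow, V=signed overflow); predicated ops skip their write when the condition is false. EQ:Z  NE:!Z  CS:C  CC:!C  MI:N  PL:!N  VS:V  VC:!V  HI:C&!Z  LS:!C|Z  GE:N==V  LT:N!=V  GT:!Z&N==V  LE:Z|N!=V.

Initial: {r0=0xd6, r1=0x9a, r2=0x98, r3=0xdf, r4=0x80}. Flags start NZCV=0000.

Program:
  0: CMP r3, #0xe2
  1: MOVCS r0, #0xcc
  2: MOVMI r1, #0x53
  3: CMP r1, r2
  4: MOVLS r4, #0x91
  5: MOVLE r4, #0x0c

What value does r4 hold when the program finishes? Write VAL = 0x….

0: ✓ CMP  NZCV=1000
1: · MOVCS
2: ✓ MOVMI  r1←0x53
3: ✓ CMP  NZCV=1001
4: ✓ MOVLS  r4←0x91
5: · MOVLE

VAL = 0x91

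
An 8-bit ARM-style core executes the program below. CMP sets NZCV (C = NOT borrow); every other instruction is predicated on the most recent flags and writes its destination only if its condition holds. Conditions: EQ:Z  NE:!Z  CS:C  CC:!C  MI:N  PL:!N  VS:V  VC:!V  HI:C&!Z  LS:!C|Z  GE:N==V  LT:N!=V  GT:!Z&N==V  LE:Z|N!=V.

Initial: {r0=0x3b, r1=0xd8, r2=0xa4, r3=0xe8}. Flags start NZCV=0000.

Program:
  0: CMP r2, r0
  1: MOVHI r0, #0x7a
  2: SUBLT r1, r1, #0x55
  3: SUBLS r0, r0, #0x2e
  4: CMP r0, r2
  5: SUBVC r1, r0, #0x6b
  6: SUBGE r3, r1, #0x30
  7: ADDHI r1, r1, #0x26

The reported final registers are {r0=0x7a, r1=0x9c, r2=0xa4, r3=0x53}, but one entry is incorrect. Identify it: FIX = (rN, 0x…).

FIX = (r1, 0x83)

[0] flags=0011 → (cmp)
[1] flags=0011 HI?T → r0=0x7a
[2] flags=0011 LT?T → r1=0x83
[3] flags=0011 LS?F → skip
[4] flags=1001 → (cmp)
[5] flags=1001 VC?F → skip
[6] flags=1001 GE?T → r3=0x53
[7] flags=1001 HI?F → skip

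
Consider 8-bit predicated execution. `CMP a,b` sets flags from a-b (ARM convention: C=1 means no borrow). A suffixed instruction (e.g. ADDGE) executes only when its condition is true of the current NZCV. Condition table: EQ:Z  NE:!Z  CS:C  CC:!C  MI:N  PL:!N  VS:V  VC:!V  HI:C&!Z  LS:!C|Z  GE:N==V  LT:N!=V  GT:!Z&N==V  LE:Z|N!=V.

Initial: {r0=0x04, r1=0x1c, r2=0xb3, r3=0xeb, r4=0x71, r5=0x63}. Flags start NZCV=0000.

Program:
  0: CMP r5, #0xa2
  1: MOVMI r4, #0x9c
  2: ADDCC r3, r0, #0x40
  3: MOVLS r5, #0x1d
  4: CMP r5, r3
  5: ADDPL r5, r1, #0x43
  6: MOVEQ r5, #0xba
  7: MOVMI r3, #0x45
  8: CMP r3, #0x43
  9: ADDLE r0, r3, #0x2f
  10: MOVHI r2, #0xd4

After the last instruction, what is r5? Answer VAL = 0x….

[0] flags=1001 → (cmp)
[1] flags=1001 MI?T → r4=0x9c
[2] flags=1001 CC?T → r3=0x44
[3] flags=1001 LS?T → r5=0x1d
[4] flags=1000 → (cmp)
[5] flags=1000 PL?F → skip
[6] flags=1000 EQ?F → skip
[7] flags=1000 MI?T → r3=0x45
[8] flags=0010 → (cmp)
[9] flags=0010 LE?F → skip
[10] flags=0010 HI?T → r2=0xd4

VAL = 0x1d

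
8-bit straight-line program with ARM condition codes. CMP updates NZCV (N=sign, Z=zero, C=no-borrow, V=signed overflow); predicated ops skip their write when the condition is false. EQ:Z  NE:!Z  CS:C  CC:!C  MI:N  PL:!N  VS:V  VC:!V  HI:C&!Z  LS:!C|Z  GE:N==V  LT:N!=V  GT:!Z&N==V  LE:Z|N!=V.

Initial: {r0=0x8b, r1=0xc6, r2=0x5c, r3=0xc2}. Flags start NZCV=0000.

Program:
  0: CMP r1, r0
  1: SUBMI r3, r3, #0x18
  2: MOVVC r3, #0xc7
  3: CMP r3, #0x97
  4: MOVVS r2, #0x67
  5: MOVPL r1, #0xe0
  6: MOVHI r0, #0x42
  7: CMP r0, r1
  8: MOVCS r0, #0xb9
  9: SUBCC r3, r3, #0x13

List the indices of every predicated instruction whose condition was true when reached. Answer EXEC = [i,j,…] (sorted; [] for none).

EXEC = [2,5,6,9]

0: ✓ CMP  NZCV=0010
1: · SUBMI
2: ✓ MOVVC  r3←0xc7
3: ✓ CMP  NZCV=0010
4: · MOVVS
5: ✓ MOVPL  r1←0xe0
6: ✓ MOVHI  r0←0x42
7: ✓ CMP  NZCV=0000
8: · MOVCS
9: ✓ SUBCC  r3←0xb4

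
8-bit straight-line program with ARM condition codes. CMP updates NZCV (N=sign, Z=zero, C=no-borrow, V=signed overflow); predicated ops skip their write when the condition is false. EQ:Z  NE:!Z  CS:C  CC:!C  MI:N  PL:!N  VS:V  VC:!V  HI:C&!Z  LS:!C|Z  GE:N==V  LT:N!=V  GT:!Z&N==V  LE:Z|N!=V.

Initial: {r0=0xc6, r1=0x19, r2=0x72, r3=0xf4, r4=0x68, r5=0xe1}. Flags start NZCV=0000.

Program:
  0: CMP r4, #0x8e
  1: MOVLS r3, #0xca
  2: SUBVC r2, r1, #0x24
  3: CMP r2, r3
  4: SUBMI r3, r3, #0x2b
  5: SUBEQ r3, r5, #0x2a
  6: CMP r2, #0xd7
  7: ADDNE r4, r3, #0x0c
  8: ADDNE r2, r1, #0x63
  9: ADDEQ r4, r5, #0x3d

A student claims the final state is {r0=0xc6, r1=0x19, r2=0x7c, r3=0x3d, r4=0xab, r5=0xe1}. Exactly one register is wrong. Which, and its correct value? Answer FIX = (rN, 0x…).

[0] flags=1001 → (cmp)
[1] flags=1001 LS?T → r3=0xca
[2] flags=1001 VC?F → skip
[3] flags=1001 → (cmp)
[4] flags=1001 MI?T → r3=0x9f
[5] flags=1001 EQ?F → skip
[6] flags=1001 → (cmp)
[7] flags=1001 NE?T → r4=0xab
[8] flags=1001 NE?T → r2=0x7c
[9] flags=1001 EQ?F → skip

FIX = (r3, 0x9f)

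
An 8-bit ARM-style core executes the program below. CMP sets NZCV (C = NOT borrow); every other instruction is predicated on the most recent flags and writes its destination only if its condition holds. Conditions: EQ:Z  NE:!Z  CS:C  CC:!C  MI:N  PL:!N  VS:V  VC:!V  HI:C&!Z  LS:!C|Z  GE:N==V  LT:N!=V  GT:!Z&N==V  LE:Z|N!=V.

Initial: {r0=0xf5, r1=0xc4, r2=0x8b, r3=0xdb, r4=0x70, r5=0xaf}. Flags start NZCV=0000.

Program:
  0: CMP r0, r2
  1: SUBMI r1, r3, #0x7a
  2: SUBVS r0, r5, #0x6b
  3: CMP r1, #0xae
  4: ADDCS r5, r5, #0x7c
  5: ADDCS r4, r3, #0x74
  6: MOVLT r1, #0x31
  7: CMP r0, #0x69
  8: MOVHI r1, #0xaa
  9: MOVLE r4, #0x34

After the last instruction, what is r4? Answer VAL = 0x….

0: ✓ CMP  NZCV=0010
1: · SUBMI
2: · SUBVS
3: ✓ CMP  NZCV=0010
4: ✓ ADDCS  r5←0x2b
5: ✓ ADDCS  r4←0x4f
6: · MOVLT
7: ✓ CMP  NZCV=1010
8: ✓ MOVHI  r1←0xaa
9: ✓ MOVLE  r4←0x34

VAL = 0x34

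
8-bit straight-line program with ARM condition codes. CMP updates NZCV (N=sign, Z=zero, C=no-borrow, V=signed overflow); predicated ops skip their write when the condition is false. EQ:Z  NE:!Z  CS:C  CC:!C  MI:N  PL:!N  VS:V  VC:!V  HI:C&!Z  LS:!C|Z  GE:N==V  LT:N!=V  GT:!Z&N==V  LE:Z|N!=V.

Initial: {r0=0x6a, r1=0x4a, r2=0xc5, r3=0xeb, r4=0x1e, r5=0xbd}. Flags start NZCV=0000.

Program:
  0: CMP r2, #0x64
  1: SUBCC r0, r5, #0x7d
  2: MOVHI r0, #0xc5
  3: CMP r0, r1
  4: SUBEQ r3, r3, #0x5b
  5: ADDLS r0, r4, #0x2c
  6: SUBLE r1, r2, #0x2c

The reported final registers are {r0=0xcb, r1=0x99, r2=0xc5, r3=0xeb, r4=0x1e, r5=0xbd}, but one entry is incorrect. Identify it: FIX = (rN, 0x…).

FIX = (r0, 0xc5)

[0] flags=0011 → (cmp)
[1] flags=0011 CC?F → skip
[2] flags=0011 HI?T → r0=0xc5
[3] flags=0011 → (cmp)
[4] flags=0011 EQ?F → skip
[5] flags=0011 LS?F → skip
[6] flags=0011 LE?T → r1=0x99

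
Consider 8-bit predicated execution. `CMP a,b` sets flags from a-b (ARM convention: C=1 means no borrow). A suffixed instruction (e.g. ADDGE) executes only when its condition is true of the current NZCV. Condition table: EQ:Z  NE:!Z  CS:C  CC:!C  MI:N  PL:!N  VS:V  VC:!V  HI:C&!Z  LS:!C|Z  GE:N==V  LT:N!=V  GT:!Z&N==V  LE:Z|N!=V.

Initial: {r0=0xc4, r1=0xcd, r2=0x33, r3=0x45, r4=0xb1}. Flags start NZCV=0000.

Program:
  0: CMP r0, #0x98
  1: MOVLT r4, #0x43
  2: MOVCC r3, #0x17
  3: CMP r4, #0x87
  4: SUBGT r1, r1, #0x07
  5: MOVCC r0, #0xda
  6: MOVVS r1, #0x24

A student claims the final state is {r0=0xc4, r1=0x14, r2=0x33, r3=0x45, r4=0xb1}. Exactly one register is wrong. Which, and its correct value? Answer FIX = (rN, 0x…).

FIX = (r1, 0xc6)

0: ✓ CMP  NZCV=0010
1: · MOVLT
2: · MOVCC
3: ✓ CMP  NZCV=0010
4: ✓ SUBGT  r1←0xc6
5: · MOVCC
6: · MOVVS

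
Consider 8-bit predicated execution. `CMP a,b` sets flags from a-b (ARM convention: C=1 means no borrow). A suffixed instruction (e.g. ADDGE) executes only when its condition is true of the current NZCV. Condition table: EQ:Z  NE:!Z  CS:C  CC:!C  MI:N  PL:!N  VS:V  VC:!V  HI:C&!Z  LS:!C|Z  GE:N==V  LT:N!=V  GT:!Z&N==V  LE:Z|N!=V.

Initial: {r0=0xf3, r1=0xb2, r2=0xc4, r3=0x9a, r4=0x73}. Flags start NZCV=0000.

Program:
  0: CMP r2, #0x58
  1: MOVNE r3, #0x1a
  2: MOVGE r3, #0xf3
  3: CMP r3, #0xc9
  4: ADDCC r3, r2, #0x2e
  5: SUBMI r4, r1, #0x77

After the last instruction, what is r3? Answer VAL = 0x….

VAL = 0xf2

[0] flags=0011 → (cmp)
[1] flags=0011 NE?T → r3=0x1a
[2] flags=0011 GE?F → skip
[3] flags=0000 → (cmp)
[4] flags=0000 CC?T → r3=0xf2
[5] flags=0000 MI?F → skip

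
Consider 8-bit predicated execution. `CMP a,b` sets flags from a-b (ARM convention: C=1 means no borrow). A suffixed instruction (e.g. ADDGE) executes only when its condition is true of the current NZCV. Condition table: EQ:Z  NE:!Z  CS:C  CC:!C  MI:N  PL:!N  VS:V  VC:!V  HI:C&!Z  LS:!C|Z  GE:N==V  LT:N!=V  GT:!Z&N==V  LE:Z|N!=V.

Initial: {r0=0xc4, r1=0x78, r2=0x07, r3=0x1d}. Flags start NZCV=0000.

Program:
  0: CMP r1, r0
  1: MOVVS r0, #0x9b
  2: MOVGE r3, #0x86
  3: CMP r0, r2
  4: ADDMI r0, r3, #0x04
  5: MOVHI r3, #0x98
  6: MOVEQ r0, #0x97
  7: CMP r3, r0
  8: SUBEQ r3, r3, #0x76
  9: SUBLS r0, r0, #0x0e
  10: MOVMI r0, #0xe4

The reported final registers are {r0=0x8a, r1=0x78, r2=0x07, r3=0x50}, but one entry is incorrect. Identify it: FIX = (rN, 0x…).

[0] flags=1001 → (cmp)
[1] flags=1001 VS?T → r0=0x9b
[2] flags=1001 GE?T → r3=0x86
[3] flags=1010 → (cmp)
[4] flags=1010 MI?T → r0=0x8a
[5] flags=1010 HI?T → r3=0x98
[6] flags=1010 EQ?F → skip
[7] flags=0010 → (cmp)
[8] flags=0010 EQ?F → skip
[9] flags=0010 LS?F → skip
[10] flags=0010 MI?F → skip

FIX = (r3, 0x98)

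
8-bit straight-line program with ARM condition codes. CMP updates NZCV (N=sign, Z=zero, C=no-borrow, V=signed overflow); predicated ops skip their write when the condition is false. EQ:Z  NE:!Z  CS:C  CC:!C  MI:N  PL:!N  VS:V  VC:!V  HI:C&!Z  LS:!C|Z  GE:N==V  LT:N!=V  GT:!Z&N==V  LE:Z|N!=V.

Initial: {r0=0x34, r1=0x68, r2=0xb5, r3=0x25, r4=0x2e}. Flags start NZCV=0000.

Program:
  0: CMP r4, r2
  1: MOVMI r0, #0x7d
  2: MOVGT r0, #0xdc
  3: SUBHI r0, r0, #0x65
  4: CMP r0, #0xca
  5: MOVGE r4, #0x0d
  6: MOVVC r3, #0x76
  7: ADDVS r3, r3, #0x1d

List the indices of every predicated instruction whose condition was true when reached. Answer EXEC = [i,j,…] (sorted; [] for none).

0: ✓ CMP  NZCV=0000
1: · MOVMI
2: ✓ MOVGT  r0←0xdc
3: · SUBHI
4: ✓ CMP  NZCV=0010
5: ✓ MOVGE  r4←0x0d
6: ✓ MOVVC  r3←0x76
7: · ADDVS

EXEC = [2,5,6]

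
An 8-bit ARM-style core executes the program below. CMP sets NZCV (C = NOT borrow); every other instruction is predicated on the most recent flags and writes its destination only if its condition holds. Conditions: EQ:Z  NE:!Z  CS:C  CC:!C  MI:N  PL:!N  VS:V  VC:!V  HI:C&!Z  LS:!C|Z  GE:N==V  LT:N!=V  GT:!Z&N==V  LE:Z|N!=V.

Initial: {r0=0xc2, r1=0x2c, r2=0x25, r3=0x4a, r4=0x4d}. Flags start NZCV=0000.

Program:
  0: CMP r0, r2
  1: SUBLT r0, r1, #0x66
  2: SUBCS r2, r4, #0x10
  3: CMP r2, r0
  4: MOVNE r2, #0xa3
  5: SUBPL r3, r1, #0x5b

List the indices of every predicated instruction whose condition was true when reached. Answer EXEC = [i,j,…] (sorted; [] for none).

EXEC = [1,2,4,5]

0: ✓ CMP  NZCV=1010
1: ✓ SUBLT  r0←0xc6
2: ✓ SUBCS  r2←0x3d
3: ✓ CMP  NZCV=0000
4: ✓ MOVNE  r2←0xa3
5: ✓ SUBPL  r3←0xd1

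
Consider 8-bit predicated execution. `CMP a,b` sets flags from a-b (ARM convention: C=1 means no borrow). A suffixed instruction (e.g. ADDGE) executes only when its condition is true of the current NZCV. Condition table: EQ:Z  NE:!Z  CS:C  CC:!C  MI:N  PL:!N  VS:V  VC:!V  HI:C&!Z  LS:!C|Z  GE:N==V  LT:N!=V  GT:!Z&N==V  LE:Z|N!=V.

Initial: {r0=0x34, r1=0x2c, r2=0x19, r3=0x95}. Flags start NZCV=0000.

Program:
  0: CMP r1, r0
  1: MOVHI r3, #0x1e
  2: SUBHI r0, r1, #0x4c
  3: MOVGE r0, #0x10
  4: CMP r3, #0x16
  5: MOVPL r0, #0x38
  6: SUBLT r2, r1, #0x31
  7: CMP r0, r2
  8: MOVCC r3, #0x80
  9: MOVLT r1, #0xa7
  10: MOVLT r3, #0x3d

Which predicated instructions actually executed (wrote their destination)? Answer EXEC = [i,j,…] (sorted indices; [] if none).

EXEC = [5,6,8]

0: ✓ CMP  NZCV=1000
1: · MOVHI
2: · SUBHI
3: · MOVGE
4: ✓ CMP  NZCV=0011
5: ✓ MOVPL  r0←0x38
6: ✓ SUBLT  r2←0xfb
7: ✓ CMP  NZCV=0000
8: ✓ MOVCC  r3←0x80
9: · MOVLT
10: · MOVLT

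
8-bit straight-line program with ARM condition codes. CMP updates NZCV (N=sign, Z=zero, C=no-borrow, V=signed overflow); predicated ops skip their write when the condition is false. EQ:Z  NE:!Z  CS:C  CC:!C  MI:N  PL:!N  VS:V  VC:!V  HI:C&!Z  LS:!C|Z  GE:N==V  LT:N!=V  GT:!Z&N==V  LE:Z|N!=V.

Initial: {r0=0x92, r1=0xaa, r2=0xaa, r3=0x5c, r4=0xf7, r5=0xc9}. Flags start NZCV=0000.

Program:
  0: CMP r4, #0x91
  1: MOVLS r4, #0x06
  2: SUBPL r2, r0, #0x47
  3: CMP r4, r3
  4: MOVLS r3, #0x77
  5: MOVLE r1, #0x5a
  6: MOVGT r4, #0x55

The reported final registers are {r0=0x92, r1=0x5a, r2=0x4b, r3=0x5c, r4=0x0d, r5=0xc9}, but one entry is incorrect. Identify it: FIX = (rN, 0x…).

[0] flags=0010 → (cmp)
[1] flags=0010 LS?F → skip
[2] flags=0010 PL?T → r2=0x4b
[3] flags=1010 → (cmp)
[4] flags=1010 LS?F → skip
[5] flags=1010 LE?T → r1=0x5a
[6] flags=1010 GT?F → skip

FIX = (r4, 0xf7)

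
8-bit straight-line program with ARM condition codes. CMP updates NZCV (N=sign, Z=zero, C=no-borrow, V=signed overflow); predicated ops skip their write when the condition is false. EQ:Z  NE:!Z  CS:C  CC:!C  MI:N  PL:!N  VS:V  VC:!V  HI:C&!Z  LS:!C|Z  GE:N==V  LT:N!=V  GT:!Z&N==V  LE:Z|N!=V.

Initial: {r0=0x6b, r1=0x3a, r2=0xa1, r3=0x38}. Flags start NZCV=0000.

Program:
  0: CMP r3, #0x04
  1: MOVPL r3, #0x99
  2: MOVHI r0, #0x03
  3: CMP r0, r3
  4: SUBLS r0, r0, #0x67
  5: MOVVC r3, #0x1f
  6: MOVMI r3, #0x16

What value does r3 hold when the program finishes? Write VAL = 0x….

0: ✓ CMP  NZCV=0010
1: ✓ MOVPL  r3←0x99
2: ✓ MOVHI  r0←0x03
3: ✓ CMP  NZCV=0000
4: ✓ SUBLS  r0←0x9c
5: ✓ MOVVC  r3←0x1f
6: · MOVMI

VAL = 0x1f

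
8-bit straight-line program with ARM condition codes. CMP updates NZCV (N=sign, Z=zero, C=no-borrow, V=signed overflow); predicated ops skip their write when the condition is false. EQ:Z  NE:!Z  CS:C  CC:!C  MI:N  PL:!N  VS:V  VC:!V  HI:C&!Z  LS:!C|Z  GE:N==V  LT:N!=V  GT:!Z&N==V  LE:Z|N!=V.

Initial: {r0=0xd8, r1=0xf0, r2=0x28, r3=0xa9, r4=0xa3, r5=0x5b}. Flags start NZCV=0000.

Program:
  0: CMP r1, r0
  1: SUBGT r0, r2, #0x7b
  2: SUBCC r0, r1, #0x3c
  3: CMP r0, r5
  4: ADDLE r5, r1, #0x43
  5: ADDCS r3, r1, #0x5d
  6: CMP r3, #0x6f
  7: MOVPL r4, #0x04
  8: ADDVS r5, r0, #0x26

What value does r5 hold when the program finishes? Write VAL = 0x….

VAL = 0x33

0: ✓ CMP  NZCV=0010
1: ✓ SUBGT  r0←0xad
2: · SUBCC
3: ✓ CMP  NZCV=0011
4: ✓ ADDLE  r5←0x33
5: ✓ ADDCS  r3←0x4d
6: ✓ CMP  NZCV=1000
7: · MOVPL
8: · ADDVS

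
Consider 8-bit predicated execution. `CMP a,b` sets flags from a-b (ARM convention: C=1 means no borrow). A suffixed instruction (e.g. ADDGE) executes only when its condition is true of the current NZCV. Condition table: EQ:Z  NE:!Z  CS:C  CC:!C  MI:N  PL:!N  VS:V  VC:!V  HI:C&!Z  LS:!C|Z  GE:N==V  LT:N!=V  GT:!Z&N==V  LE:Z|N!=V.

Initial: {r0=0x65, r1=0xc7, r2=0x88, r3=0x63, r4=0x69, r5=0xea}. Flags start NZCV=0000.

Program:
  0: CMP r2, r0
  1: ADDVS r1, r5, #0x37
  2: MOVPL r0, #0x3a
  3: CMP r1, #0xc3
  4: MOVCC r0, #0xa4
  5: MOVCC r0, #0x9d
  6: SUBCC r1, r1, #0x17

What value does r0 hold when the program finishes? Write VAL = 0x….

VAL = 0x9d

0: ✓ CMP  NZCV=0011
1: ✓ ADDVS  r1←0x21
2: ✓ MOVPL  r0←0x3a
3: ✓ CMP  NZCV=0000
4: ✓ MOVCC  r0←0xa4
5: ✓ MOVCC  r0←0x9d
6: ✓ SUBCC  r1←0x0a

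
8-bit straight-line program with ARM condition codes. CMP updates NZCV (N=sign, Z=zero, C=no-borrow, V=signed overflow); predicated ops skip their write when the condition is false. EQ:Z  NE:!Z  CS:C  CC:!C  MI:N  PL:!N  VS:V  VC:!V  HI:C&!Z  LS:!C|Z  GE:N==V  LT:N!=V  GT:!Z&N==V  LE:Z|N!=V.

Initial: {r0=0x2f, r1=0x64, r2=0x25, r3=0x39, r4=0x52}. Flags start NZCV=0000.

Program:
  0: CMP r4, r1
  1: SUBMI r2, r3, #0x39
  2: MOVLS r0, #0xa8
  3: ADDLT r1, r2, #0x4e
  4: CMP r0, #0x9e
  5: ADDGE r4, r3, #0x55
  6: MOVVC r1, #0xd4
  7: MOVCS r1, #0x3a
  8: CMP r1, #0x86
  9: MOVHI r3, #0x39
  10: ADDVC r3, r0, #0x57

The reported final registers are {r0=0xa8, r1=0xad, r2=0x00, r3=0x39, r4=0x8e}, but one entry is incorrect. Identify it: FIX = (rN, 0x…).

0: ✓ CMP  NZCV=1000
1: ✓ SUBMI  r2←0x00
2: ✓ MOVLS  r0←0xa8
3: ✓ ADDLT  r1←0x4e
4: ✓ CMP  NZCV=0010
5: ✓ ADDGE  r4←0x8e
6: ✓ MOVVC  r1←0xd4
7: ✓ MOVCS  r1←0x3a
8: ✓ CMP  NZCV=1001
9: · MOVHI
10: · ADDVC

FIX = (r1, 0x3a)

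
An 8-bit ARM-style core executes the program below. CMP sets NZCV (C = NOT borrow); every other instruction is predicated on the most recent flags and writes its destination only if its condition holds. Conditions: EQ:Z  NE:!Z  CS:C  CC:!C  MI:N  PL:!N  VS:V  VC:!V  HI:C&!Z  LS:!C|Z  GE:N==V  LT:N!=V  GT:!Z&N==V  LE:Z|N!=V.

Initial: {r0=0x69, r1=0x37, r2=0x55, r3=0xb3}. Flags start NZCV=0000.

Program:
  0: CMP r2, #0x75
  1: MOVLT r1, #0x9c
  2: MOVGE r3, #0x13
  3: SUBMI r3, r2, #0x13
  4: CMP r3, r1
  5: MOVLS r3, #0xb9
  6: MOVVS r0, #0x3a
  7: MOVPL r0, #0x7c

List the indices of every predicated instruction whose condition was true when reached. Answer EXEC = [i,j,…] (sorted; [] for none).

0: ✓ CMP  NZCV=1000
1: ✓ MOVLT  r1←0x9c
2: · MOVGE
3: ✓ SUBMI  r3←0x42
4: ✓ CMP  NZCV=1001
5: ✓ MOVLS  r3←0xb9
6: ✓ MOVVS  r0←0x3a
7: · MOVPL

EXEC = [1,3,5,6]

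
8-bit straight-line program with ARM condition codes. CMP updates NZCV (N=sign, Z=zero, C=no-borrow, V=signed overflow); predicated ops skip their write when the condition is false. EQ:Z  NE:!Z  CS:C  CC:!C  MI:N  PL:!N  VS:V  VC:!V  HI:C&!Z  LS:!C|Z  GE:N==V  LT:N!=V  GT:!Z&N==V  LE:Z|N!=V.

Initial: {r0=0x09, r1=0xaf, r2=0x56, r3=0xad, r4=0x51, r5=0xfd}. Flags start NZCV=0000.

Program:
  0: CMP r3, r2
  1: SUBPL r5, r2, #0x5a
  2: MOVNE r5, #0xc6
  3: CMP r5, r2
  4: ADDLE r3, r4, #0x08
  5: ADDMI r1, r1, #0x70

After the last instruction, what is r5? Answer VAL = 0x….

VAL = 0xc6

0: ✓ CMP  NZCV=0011
1: ✓ SUBPL  r5←0xfc
2: ✓ MOVNE  r5←0xc6
3: ✓ CMP  NZCV=0011
4: ✓ ADDLE  r3←0x59
5: · ADDMI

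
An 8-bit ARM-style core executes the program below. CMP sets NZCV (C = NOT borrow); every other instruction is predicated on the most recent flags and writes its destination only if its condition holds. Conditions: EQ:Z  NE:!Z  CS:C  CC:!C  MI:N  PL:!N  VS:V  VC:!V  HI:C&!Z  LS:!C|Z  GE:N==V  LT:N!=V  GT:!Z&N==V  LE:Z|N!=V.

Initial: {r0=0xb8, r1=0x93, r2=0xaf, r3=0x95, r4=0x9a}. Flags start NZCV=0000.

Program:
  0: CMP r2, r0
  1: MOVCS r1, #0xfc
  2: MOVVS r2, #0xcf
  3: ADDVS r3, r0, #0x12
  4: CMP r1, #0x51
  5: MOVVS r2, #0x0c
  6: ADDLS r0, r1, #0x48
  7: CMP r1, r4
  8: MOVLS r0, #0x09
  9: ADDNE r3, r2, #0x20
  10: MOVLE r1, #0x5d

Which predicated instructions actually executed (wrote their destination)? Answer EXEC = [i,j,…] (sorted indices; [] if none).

EXEC = [5,8,9,10]

[0] flags=1000 → (cmp)
[1] flags=1000 CS?F → skip
[2] flags=1000 VS?F → skip
[3] flags=1000 VS?F → skip
[4] flags=0011 → (cmp)
[5] flags=0011 VS?T → r2=0x0c
[6] flags=0011 LS?F → skip
[7] flags=1000 → (cmp)
[8] flags=1000 LS?T → r0=0x09
[9] flags=1000 NE?T → r3=0x2c
[10] flags=1000 LE?T → r1=0x5d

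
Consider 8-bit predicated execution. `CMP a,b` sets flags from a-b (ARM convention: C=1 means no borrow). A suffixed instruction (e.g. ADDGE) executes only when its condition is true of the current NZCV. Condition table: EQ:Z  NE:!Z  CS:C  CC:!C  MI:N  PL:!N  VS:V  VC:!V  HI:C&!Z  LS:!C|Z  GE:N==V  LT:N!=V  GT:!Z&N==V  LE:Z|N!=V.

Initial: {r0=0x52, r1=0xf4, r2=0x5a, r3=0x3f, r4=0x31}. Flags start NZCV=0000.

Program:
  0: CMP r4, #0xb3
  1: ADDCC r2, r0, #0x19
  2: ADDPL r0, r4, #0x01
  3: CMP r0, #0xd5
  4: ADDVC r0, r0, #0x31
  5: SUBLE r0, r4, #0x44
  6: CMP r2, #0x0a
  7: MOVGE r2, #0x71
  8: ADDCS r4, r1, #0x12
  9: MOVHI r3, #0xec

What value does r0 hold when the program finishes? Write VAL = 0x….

0: ✓ CMP  NZCV=0000
1: ✓ ADDCC  r2←0x6b
2: ✓ ADDPL  r0←0x32
3: ✓ CMP  NZCV=0000
4: ✓ ADDVC  r0←0x63
5: · SUBLE
6: ✓ CMP  NZCV=0010
7: ✓ MOVGE  r2←0x71
8: ✓ ADDCS  r4←0x06
9: ✓ MOVHI  r3←0xec

VAL = 0x63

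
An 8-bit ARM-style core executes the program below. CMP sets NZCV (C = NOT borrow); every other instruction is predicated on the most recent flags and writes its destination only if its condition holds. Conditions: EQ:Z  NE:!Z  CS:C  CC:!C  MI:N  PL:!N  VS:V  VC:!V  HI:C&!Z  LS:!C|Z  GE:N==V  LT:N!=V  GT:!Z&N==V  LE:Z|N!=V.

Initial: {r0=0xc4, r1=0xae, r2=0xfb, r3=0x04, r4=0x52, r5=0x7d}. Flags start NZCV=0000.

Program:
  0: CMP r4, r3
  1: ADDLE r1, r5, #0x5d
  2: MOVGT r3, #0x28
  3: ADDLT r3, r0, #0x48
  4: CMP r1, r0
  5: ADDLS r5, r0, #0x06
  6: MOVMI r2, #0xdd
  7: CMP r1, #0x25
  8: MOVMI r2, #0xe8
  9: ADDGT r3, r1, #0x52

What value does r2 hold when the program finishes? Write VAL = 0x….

0: ✓ CMP  NZCV=0010
1: · ADDLE
2: ✓ MOVGT  r3←0x28
3: · ADDLT
4: ✓ CMP  NZCV=1000
5: ✓ ADDLS  r5←0xca
6: ✓ MOVMI  r2←0xdd
7: ✓ CMP  NZCV=1010
8: ✓ MOVMI  r2←0xe8
9: · ADDGT

VAL = 0xe8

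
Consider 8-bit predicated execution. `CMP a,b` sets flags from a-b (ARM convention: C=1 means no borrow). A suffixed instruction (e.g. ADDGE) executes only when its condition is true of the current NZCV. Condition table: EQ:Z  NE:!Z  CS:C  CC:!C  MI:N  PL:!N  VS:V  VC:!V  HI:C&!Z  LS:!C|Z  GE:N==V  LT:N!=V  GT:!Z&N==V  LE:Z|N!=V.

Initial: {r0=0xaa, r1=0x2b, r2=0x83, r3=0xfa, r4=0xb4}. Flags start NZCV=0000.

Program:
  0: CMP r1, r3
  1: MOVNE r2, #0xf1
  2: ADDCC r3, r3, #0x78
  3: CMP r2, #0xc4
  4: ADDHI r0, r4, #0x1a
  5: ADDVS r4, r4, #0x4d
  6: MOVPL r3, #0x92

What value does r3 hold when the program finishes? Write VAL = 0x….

VAL = 0x92

0: ✓ CMP  NZCV=0000
1: ✓ MOVNE  r2←0xf1
2: ✓ ADDCC  r3←0x72
3: ✓ CMP  NZCV=0010
4: ✓ ADDHI  r0←0xce
5: · ADDVS
6: ✓ MOVPL  r3←0x92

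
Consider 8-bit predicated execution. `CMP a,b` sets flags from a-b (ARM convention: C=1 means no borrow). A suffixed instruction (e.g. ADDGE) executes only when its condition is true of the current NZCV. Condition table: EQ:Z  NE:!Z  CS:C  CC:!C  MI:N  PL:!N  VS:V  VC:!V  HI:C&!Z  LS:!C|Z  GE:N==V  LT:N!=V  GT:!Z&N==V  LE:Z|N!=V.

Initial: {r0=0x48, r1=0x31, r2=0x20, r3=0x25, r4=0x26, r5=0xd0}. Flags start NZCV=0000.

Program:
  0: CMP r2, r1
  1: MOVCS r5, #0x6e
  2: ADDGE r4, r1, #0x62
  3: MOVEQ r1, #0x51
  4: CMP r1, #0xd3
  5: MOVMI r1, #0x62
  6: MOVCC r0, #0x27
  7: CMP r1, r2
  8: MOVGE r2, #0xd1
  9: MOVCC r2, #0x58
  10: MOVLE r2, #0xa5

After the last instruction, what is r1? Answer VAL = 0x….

VAL = 0x31

0: ✓ CMP  NZCV=1000
1: · MOVCS
2: · ADDGE
3: · MOVEQ
4: ✓ CMP  NZCV=0000
5: · MOVMI
6: ✓ MOVCC  r0←0x27
7: ✓ CMP  NZCV=0010
8: ✓ MOVGE  r2←0xd1
9: · MOVCC
10: · MOVLE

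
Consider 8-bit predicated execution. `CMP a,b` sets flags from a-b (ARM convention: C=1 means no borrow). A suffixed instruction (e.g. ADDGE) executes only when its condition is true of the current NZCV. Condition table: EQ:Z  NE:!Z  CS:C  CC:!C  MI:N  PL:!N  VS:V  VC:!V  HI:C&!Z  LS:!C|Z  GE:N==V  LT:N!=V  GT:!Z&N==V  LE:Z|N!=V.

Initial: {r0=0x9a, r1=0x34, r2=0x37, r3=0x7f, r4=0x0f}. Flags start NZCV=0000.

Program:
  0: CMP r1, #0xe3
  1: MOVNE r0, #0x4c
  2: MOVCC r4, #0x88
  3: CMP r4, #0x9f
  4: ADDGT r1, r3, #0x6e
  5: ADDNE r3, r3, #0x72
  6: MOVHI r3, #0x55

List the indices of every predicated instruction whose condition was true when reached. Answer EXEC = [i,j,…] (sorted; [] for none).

[0] flags=0000 → (cmp)
[1] flags=0000 NE?T → r0=0x4c
[2] flags=0000 CC?T → r4=0x88
[3] flags=1000 → (cmp)
[4] flags=1000 GT?F → skip
[5] flags=1000 NE?T → r3=0xf1
[6] flags=1000 HI?F → skip

EXEC = [1,2,5]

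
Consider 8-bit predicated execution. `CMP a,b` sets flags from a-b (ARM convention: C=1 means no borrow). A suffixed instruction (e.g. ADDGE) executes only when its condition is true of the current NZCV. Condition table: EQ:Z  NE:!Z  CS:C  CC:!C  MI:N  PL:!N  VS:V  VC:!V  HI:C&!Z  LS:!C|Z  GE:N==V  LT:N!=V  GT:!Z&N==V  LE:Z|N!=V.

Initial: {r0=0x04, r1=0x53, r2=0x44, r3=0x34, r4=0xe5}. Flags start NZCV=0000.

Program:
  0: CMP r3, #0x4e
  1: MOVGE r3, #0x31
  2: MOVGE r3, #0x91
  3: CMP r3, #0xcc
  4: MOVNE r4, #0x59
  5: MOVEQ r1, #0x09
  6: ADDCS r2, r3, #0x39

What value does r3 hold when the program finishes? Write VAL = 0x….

[0] flags=1000 → (cmp)
[1] flags=1000 GE?F → skip
[2] flags=1000 GE?F → skip
[3] flags=0000 → (cmp)
[4] flags=0000 NE?T → r4=0x59
[5] flags=0000 EQ?F → skip
[6] flags=0000 CS?F → skip

VAL = 0x34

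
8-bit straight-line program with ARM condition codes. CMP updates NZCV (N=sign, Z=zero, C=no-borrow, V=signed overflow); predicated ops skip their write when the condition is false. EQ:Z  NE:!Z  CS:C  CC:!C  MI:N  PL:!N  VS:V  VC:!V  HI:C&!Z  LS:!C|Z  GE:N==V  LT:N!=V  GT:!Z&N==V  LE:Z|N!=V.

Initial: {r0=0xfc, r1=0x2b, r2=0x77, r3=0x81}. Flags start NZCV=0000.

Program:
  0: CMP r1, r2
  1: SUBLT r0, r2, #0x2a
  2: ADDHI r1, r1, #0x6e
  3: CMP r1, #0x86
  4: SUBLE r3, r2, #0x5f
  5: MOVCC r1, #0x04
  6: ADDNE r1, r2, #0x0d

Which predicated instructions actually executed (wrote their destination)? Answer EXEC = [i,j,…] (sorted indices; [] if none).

0: ✓ CMP  NZCV=1000
1: ✓ SUBLT  r0←0x4d
2: · ADDHI
3: ✓ CMP  NZCV=1001
4: · SUBLE
5: ✓ MOVCC  r1←0x04
6: ✓ ADDNE  r1←0x84

EXEC = [1,5,6]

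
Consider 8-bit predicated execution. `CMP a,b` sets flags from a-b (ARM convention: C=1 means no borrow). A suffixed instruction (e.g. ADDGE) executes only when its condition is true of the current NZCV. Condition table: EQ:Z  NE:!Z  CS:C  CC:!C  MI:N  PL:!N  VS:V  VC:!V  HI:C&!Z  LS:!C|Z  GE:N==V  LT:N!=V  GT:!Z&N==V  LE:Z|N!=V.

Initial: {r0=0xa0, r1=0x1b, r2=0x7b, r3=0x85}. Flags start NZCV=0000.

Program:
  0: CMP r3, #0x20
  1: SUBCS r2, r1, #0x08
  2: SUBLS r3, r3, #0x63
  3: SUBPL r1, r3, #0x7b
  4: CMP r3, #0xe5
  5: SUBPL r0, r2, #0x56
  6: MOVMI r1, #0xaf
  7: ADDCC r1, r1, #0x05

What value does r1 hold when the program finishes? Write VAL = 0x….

0: ✓ CMP  NZCV=0011
1: ✓ SUBCS  r2←0x13
2: · SUBLS
3: ✓ SUBPL  r1←0x0a
4: ✓ CMP  NZCV=1000
5: · SUBPL
6: ✓ MOVMI  r1←0xaf
7: ✓ ADDCC  r1←0xb4

VAL = 0xb4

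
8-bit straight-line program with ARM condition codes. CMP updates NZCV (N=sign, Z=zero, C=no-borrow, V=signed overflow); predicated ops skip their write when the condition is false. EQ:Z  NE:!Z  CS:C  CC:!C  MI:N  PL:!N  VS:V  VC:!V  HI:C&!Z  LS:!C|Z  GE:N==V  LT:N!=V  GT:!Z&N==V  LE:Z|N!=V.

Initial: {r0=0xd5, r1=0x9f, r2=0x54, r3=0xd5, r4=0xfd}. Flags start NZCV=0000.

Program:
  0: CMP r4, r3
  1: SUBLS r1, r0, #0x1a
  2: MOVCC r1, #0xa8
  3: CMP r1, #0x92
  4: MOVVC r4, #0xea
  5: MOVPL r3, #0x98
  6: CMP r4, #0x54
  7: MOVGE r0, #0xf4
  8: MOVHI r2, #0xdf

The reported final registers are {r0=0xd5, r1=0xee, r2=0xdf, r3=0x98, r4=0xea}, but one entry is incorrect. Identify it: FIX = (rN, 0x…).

FIX = (r1, 0x9f)

0: ✓ CMP  NZCV=0010
1: · SUBLS
2: · MOVCC
3: ✓ CMP  NZCV=0010
4: ✓ MOVVC  r4←0xea
5: ✓ MOVPL  r3←0x98
6: ✓ CMP  NZCV=1010
7: · MOVGE
8: ✓ MOVHI  r2←0xdf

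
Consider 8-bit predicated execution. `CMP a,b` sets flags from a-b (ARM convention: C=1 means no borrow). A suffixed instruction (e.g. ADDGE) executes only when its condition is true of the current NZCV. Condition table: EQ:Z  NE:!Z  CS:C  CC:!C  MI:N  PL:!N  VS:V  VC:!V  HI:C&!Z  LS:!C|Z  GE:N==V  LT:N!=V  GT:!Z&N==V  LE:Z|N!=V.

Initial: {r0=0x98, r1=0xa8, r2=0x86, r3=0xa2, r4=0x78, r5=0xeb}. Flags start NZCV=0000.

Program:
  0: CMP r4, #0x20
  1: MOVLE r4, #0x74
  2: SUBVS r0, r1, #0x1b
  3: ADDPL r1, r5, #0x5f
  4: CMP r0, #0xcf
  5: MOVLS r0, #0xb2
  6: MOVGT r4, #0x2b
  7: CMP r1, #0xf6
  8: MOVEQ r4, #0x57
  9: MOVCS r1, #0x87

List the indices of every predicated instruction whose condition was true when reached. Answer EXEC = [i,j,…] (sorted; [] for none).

EXEC = [3,5]

0: ✓ CMP  NZCV=0010
1: · MOVLE
2: · SUBVS
3: ✓ ADDPL  r1←0x4a
4: ✓ CMP  NZCV=1000
5: ✓ MOVLS  r0←0xb2
6: · MOVGT
7: ✓ CMP  NZCV=0000
8: · MOVEQ
9: · MOVCS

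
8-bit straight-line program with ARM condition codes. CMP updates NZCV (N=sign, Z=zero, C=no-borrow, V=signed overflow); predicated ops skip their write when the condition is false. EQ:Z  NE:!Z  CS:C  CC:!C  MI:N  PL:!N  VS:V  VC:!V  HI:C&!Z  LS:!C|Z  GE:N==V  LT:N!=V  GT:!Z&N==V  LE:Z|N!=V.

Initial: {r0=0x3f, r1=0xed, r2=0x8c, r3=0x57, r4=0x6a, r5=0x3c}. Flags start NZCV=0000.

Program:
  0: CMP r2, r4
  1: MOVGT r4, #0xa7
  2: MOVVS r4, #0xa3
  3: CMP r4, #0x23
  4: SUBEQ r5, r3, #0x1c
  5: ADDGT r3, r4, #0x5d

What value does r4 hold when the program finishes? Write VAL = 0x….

VAL = 0xa3

[0] flags=0011 → (cmp)
[1] flags=0011 GT?F → skip
[2] flags=0011 VS?T → r4=0xa3
[3] flags=1010 → (cmp)
[4] flags=1010 EQ?F → skip
[5] flags=1010 GT?F → skip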